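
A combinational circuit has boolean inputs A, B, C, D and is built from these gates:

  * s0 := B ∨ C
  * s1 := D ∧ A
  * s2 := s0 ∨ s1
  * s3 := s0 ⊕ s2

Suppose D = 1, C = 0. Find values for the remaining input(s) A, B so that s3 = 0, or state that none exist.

Check with D = 1, C = 0 and A=0, B=1:
s0 = B ∨ C = 1 ∨ 0 = 1
s1 = D ∧ A = 1 ∧ 0 = 0
s2 = s0 ∨ s1 = 1 ∨ 0 = 1
s3 = s0 ⊕ s2 = 1 ⊕ 1 = 0
So s3 = 0.

A=0, B=1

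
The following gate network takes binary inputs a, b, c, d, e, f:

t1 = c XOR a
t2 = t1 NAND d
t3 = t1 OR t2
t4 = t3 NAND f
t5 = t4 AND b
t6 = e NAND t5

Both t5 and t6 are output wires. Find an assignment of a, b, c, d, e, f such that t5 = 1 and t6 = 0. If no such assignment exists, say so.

Check with a=1, b=1, c=1, d=1, e=1, f=0:
t1 = c XOR a = 1 XOR 1 = 0
t2 = t1 NAND d = 0 NAND 1 = 1
t3 = t1 OR t2 = 0 OR 1 = 1
t4 = t3 NAND f = 1 NAND 0 = 1
t5 = t4 AND b = 1 AND 1 = 1
t6 = e NAND t5 = 1 NAND 1 = 0
So t5 = 1 and t6 = 0.

a=1, b=1, c=1, d=1, e=1, f=0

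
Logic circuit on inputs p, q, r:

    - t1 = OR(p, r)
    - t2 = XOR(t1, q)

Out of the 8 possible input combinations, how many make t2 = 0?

4

t2 = XOR(t1, q) must be 0, so t1 and q are equal.
Satisfying assignments:
  p=0, q=0, r=0
  p=0, q=1, r=1
  p=1, q=1, r=0
  p=1, q=1, r=1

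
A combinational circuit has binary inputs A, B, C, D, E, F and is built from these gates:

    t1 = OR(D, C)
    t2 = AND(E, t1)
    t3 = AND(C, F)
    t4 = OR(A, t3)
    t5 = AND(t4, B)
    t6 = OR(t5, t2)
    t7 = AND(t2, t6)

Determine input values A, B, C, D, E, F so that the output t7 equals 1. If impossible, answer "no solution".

A=0, B=0, C=1, D=0, E=1, F=0

t7 = AND(t2, t6) must be 1, so both t2 = 1 and t6 = 1.
Check with A=0, B=0, C=1, D=0, E=1, F=0:
t1 = OR(D, C) = OR(0, 1) = 1
t2 = AND(E, t1) = AND(1, 1) = 1
t3 = AND(C, F) = AND(1, 0) = 0
t4 = OR(A, t3) = OR(0, 0) = 0
t5 = AND(t4, B) = AND(0, 0) = 0
t6 = OR(t5, t2) = OR(0, 1) = 1
t7 = AND(t2, t6) = AND(1, 1) = 1
So t7 = 1 as required.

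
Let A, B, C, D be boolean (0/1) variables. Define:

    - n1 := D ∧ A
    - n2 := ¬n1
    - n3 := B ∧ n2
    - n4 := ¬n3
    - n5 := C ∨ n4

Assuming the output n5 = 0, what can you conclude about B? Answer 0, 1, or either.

1

n5 = C ∨ n4 must be 0, so both C = 0 and n4 = 0.
n4 = ¬n3 must be 0, so n3 = 1.
Every assignment with n5 = 0 has B = 1; there are 3 such assignment(s).
  A=0, B=1, C=0, D=0
  A=0, B=1, C=0, D=1
  A=1, B=1, C=0, D=0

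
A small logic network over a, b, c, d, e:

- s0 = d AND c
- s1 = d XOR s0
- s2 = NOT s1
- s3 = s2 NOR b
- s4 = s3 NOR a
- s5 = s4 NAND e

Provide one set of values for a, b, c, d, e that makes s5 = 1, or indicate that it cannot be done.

Check with a=0 b=0 c=0 d=1 e=1:
s0 = d AND c = 1 AND 0 = 0
s1 = d XOR s0 = 1 XOR 0 = 1
s2 = NOT s1 = NOT 1 = 0
s3 = s2 NOR b = 0 NOR 0 = 1
s4 = s3 NOR a = 1 NOR 0 = 0
s5 = s4 NAND e = 0 NAND 1 = 1
So s5 = 1 as required.

a=0 b=0 c=0 d=1 e=1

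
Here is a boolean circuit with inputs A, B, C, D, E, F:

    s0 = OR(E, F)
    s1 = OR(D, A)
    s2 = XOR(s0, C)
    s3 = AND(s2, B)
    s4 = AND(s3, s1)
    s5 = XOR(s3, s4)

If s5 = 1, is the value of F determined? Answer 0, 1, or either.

either

Both values of F occur among assignments with s5 = 1:
  F=0: A=0, B=1, C=0, D=0, E=1, F=0
  F=1: A=0, B=1, C=0, D=0, E=0, F=1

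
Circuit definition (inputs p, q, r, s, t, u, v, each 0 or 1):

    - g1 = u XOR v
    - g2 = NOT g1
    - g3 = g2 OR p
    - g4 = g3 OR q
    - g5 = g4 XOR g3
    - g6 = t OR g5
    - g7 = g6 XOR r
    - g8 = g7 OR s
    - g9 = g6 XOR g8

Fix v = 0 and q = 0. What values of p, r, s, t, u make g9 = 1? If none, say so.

p=1, r=0, s=1, t=0, u=1

Check with v = 0 and q = 0 and p=1, r=0, s=1, t=0, u=1:
g1 = u XOR v = 1 XOR 0 = 1
g2 = NOT g1 = NOT 1 = 0
g3 = g2 OR p = 0 OR 1 = 1
g4 = g3 OR q = 1 OR 0 = 1
g5 = g4 XOR g3 = 1 XOR 1 = 0
g6 = t OR g5 = 0 OR 0 = 0
g7 = g6 XOR r = 0 XOR 0 = 0
g8 = g7 OR s = 0 OR 1 = 1
g9 = g6 XOR g8 = 0 XOR 1 = 1
So g9 = 1.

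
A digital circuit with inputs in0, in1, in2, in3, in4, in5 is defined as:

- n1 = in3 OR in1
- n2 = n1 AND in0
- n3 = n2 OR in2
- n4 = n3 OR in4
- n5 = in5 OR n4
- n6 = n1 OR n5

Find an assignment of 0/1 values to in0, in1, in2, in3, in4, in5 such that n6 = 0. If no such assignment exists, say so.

in0=1, in1=0, in2=0, in3=0, in4=0, in5=0

n6 = n1 OR n5 must be 0, so both n1 = 0 and n5 = 0.
n1 = in3 OR in1 must be 0, so both in3 = 0 and in1 = 0.
n5 = in5 OR n4 must be 0, so both in5 = 0 and n4 = 0.
Check with in0=1, in1=0, in2=0, in3=0, in4=0, in5=0:
n1 = in3 OR in1 = 0 OR 0 = 0
n2 = n1 AND in0 = 0 AND 1 = 0
n3 = n2 OR in2 = 0 OR 0 = 0
n4 = n3 OR in4 = 0 OR 0 = 0
n5 = in5 OR n4 = 0 OR 0 = 0
n6 = n1 OR n5 = 0 OR 0 = 0
So n6 = 0 as required.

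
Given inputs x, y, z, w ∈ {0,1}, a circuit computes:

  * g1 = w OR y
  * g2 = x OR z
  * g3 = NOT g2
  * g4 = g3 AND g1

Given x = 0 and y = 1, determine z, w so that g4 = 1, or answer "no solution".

z=0, w=0

g4 = g3 AND g1 must be 1, so both g3 = 1 and g1 = 1.
Check with x = 0 and y = 1 and z=0, w=0:
g1 = w OR y = 0 OR 1 = 1
g2 = x OR z = 0 OR 0 = 0
g3 = NOT g2 = NOT 0 = 1
g4 = g3 AND g1 = 1 AND 1 = 1
So g4 = 1.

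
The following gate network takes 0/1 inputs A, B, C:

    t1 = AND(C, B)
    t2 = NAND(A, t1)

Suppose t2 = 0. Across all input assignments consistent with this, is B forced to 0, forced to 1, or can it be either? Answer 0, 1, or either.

t2 = NAND(A, t1) must be 0, so both A = 1 and t1 = 1.
t1 = AND(C, B) must be 1, so both C = 1 and B = 1.
Every assignment with t2 = 0 has B = 1; there are 1 such assignment(s).
  A=1, B=1, C=1

1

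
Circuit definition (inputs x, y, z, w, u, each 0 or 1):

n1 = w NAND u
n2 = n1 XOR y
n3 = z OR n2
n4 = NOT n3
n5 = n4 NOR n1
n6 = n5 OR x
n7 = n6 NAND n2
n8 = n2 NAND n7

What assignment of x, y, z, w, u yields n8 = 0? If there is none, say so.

Check with x=0, y=0, z=0, w=0, u=1:
n1 = w NAND u = 0 NAND 1 = 1
n2 = n1 XOR y = 1 XOR 0 = 1
n3 = z OR n2 = 0 OR 1 = 1
n4 = NOT n3 = NOT 1 = 0
n5 = n4 NOR n1 = 0 NOR 1 = 0
n6 = n5 OR x = 0 OR 0 = 0
n7 = n6 NAND n2 = 0 NAND 1 = 1
n8 = n2 NAND n7 = 1 NAND 1 = 0
So n8 = 0 as required.

x=0, y=0, z=0, w=0, u=1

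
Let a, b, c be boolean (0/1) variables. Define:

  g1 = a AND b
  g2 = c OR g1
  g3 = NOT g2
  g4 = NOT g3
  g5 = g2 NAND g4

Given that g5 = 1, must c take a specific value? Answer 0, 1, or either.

g5 = g2 NAND g4 must be 1, so at least one of g2, g4 is 0.
Every assignment with g5 = 1 has c = 0; there are 3 such assignment(s).
  a=0, b=0, c=0
  a=0, b=1, c=0
  a=1, b=0, c=0

0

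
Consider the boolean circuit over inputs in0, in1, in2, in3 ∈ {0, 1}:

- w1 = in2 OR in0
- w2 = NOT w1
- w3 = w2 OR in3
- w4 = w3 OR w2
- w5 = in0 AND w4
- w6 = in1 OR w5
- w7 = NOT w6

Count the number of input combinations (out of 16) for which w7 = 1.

w7 = NOT w6 must be 1, so w6 = 0.
Satisfying assignments:
  in0=0, in1=0, in2=0, in3=0
  in0=0, in1=0, in2=0, in3=1
  in0=0, in1=0, in2=1, in3=0
  in0=0, in1=0, in2=1, in3=1
  in0=1, in1=0, in2=0, in3=0
  in0=1, in1=0, in2=1, in3=0

6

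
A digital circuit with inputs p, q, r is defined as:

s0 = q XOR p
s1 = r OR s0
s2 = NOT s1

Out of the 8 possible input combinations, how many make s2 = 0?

s2 = NOT s1 must be 0, so s1 = 1.
s1 = r OR s0 must be 1, so at least one of r, s0 is 1.
Enumerating the 8 input combinations, 6 give s2 = 0 and 2 give s2 = 1.

6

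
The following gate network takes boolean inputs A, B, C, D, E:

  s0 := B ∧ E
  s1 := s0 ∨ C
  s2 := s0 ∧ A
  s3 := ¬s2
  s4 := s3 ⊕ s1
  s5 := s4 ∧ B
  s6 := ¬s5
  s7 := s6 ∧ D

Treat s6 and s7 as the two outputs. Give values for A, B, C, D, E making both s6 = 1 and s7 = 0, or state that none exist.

Check with A=1 B=0 C=1 D=0 E=1:
s0 = B ∧ E = 0 ∧ 1 = 0
s1 = s0 ∨ C = 0 ∨ 1 = 1
s2 = s0 ∧ A = 0 ∧ 1 = 0
s3 = ¬s2 = ¬0 = 1
s4 = s3 ⊕ s1 = 1 ⊕ 1 = 0
s5 = s4 ∧ B = 0 ∧ 0 = 0
s6 = ¬s5 = ¬0 = 1
s7 = s6 ∧ D = 1 ∧ 0 = 0
So s6 = 1 and s7 = 0.

A=1 B=0 C=1 D=0 E=1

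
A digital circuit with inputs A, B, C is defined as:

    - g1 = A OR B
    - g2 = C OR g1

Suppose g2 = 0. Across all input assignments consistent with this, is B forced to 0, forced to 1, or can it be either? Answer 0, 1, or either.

g2 = C OR g1 must be 0, so both C = 0 and g1 = 0.
Every assignment with g2 = 0 has B = 0; there are 1 such assignment(s).
  A=0, B=0, C=0

0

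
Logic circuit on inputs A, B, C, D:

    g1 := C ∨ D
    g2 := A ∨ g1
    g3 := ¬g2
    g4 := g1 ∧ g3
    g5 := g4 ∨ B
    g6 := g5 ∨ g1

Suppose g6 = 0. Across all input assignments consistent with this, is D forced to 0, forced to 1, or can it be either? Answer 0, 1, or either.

0

g6 = g5 ∨ g1 must be 0, so both g5 = 0 and g1 = 0.
g5 = g4 ∨ B must be 0, so both g4 = 0 and B = 0.
Every assignment with g6 = 0 has D = 0; there are 2 such assignment(s).
  A=0, B=0, C=0, D=0
  A=1, B=0, C=0, D=0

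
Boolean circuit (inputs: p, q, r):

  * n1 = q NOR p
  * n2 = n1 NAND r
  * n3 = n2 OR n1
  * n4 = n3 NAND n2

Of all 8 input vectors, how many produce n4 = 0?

7

n4 = n3 NAND n2 must be 0, so both n3 = 1 and n2 = 1.
n3 = n2 OR n1 must be 1, so at least one of n2, n1 is 1.
Enumerating the 8 input combinations, 7 give n4 = 0 and 1 give n4 = 1.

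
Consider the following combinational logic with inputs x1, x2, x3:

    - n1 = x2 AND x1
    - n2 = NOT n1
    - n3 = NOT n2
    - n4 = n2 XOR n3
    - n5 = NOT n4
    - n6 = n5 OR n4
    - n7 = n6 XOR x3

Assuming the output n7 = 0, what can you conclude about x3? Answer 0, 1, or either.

1

n7 = n6 XOR x3 must be 0, so n6 and x3 are equal.
Every assignment with n7 = 0 has x3 = 1; there are 4 such assignment(s).
  x1=0, x2=0, x3=1
  x1=0, x2=1, x3=1
  x1=1, x2=0, x3=1
  x1=1, x2=1, x3=1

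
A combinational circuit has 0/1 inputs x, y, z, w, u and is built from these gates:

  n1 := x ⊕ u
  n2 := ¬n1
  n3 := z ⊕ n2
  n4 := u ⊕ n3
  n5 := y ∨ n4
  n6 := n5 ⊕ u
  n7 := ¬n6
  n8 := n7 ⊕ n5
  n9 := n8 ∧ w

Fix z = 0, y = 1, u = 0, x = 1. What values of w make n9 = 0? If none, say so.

n9 = n8 ∧ w must be 0, so at least one of n8, w is 0.
Check with z = 0, y = 1, u = 0, x = 1 and w=0:
n1 = x ⊕ u = 1 ⊕ 0 = 1
n2 = ¬n1 = ¬1 = 0
n3 = z ⊕ n2 = 0 ⊕ 0 = 0
n4 = u ⊕ n3 = 0 ⊕ 0 = 0
n5 = y ∨ n4 = 1 ∨ 0 = 1
n6 = n5 ⊕ u = 1 ⊕ 0 = 1
n7 = ¬n6 = ¬1 = 0
n8 = n7 ⊕ n5 = 0 ⊕ 1 = 1
n9 = n8 ∧ w = 1 ∧ 0 = 0
So n9 = 0.

w=0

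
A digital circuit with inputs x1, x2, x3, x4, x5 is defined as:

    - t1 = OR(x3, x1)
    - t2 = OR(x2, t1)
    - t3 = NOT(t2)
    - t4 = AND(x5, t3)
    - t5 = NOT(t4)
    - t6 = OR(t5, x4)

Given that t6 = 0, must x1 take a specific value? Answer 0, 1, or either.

0

t6 = OR(t5, x4) must be 0, so both t5 = 0 and x4 = 0.
Every assignment with t6 = 0 has x1 = 0; there are 1 such assignment(s).
  x1=0, x2=0, x3=0, x4=0, x5=1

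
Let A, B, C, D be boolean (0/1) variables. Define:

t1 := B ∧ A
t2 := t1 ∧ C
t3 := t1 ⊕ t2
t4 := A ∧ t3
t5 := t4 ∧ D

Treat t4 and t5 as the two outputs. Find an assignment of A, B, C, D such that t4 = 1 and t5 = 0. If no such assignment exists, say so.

Check with A=1, B=1, C=0, D=0:
t1 = B ∧ A = 1 ∧ 1 = 1
t2 = t1 ∧ C = 1 ∧ 0 = 0
t3 = t1 ⊕ t2 = 1 ⊕ 0 = 1
t4 = A ∧ t3 = 1 ∧ 1 = 1
t5 = t4 ∧ D = 1 ∧ 0 = 0
So t4 = 1 and t5 = 0.

A=1, B=1, C=0, D=0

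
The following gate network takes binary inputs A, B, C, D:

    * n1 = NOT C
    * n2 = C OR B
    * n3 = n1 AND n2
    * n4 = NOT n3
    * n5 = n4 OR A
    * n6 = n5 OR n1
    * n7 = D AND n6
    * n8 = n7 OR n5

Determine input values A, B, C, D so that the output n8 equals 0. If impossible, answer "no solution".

n8 = n7 OR n5 must be 0, so both n7 = 0 and n5 = 0.
n7 = D AND n6 must be 0, so at least one of D, n6 is 0.
n5 = n4 OR A must be 0, so both n4 = 0 and A = 0.
Check with A=0, B=1, C=0, D=0:
n1 = NOT C = NOT 0 = 1
n2 = C OR B = 0 OR 1 = 1
n3 = n1 AND n2 = 1 AND 1 = 1
n4 = NOT n3 = NOT 1 = 0
n5 = n4 OR A = 0 OR 0 = 0
n6 = n5 OR n1 = 0 OR 1 = 1
n7 = D AND n6 = 0 AND 1 = 0
n8 = n7 OR n5 = 0 OR 0 = 0
So n8 = 0 as required.

A=0, B=1, C=0, D=0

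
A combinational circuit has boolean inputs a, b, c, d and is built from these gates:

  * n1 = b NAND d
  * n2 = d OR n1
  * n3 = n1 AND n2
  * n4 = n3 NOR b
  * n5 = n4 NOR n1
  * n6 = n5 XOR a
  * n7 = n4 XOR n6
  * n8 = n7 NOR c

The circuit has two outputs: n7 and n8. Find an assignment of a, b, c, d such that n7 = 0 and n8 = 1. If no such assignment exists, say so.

a=0, b=0, c=0, d=0

Check with a=0, b=0, c=0, d=0:
n1 = b NAND d = 0 NAND 0 = 1
n2 = d OR n1 = 0 OR 1 = 1
n3 = n1 AND n2 = 1 AND 1 = 1
n4 = n3 NOR b = 1 NOR 0 = 0
n5 = n4 NOR n1 = 0 NOR 1 = 0
n6 = n5 XOR a = 0 XOR 0 = 0
n7 = n4 XOR n6 = 0 XOR 0 = 0
n8 = n7 NOR c = 0 NOR 0 = 1
So n7 = 0 and n8 = 1.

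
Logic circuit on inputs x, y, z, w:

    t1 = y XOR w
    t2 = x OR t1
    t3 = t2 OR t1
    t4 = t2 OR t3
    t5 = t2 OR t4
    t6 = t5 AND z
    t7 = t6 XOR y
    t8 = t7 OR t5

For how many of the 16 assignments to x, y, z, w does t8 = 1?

t8 = t7 OR t5 must be 1, so at least one of t7, t5 is 1.
Enumerating the 16 input combinations, 14 give t8 = 1 and 2 give t8 = 0.

14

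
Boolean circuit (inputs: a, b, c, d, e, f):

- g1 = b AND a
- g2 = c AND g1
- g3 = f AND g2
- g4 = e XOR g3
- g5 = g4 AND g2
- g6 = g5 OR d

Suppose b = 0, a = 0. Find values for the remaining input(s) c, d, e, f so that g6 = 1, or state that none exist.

g6 = g5 OR d must be 1, so at least one of g5, d is 1.
Check with b = 0, a = 0 and c=1, d=1, e=0, f=1:
g1 = b AND a = 0 AND 0 = 0
g2 = c AND g1 = 1 AND 0 = 0
g3 = f AND g2 = 1 AND 0 = 0
g4 = e XOR g3 = 0 XOR 0 = 0
g5 = g4 AND g2 = 0 AND 0 = 0
g6 = g5 OR d = 0 OR 1 = 1
So g6 = 1.

c=1, d=1, e=0, f=1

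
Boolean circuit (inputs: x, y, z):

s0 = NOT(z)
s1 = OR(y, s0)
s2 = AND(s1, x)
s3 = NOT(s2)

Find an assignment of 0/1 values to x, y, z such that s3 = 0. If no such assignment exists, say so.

x=1, y=1, z=1

s3 = NOT(s2) must be 0, so s2 = 1.
Check with x=1, y=1, z=1:
s0 = NOT(z) = NOT 1 = 0
s1 = OR(y, s0) = OR(1, 0) = 1
s2 = AND(s1, x) = AND(1, 1) = 1
s3 = NOT(s2) = NOT 1 = 0
So s3 = 0 as required.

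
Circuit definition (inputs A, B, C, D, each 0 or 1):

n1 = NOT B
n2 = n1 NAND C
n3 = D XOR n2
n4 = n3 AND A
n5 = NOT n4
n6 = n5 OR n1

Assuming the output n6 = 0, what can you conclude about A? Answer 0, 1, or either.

n6 = n5 OR n1 must be 0, so both n5 = 0 and n1 = 0.
n5 = NOT n4 must be 0, so n4 = 1.
n1 = NOT B must be 0, so B = 1.
Every assignment with n6 = 0 has A = 1; there are 2 such assignment(s).
  A=1, B=1, C=0, D=0
  A=1, B=1, C=1, D=0

1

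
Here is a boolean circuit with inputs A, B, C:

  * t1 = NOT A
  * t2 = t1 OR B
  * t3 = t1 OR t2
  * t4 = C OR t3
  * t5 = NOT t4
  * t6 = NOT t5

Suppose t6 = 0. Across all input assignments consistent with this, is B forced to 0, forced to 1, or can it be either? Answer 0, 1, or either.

0

t6 = NOT t5 must be 0, so t5 = 1.
Every assignment with t6 = 0 has B = 0; there are 1 such assignment(s).
  A=1, B=0, C=0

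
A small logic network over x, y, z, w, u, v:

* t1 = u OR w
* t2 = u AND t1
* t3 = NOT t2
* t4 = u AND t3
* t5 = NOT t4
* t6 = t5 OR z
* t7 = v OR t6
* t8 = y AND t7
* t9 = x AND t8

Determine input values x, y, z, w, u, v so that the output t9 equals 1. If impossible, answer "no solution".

t9 = x AND t8 must be 1, so both x = 1 and t8 = 1.
t8 = y AND t7 must be 1, so both y = 1 and t7 = 1.
Check with x=1 y=1 z=1 w=0 u=1 v=0:
t1 = u OR w = 1 OR 0 = 1
t2 = u AND t1 = 1 AND 1 = 1
t3 = NOT t2 = NOT 1 = 0
t4 = u AND t3 = 1 AND 0 = 0
t5 = NOT t4 = NOT 0 = 1
t6 = t5 OR z = 1 OR 1 = 1
t7 = v OR t6 = 0 OR 1 = 1
t8 = y AND t7 = 1 AND 1 = 1
t9 = x AND t8 = 1 AND 1 = 1
So t9 = 1 as required.

x=1 y=1 z=1 w=0 u=1 v=0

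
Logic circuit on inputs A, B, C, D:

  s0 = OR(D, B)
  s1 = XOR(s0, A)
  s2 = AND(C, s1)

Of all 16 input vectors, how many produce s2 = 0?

12

s2 = AND(C, s1) must be 0, so at least one of C, s1 is 0.
Enumerating the 16 input combinations, 12 give s2 = 0 and 4 give s2 = 1.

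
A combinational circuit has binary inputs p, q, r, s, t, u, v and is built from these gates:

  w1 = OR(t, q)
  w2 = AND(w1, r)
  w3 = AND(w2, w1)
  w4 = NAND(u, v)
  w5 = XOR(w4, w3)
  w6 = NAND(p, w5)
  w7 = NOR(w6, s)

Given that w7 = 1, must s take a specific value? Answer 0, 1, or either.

0

w7 = NOR(w6, s) must be 1, so both w6 = 0 and s = 0.
w6 = NAND(p, w5) must be 0, so both p = 1 and w5 = 1.
w5 = XOR(w4, w3) must be 1, so w4 and w3 differ.
Every assignment with w7 = 1 has s = 0; there are 18 such assignment(s).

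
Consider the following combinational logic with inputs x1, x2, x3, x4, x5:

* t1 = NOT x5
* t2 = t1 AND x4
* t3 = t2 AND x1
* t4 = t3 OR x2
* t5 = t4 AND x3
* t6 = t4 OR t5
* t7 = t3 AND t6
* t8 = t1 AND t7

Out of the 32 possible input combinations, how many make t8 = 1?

t8 = t1 AND t7 must be 1, so both t1 = 1 and t7 = 1.
t1 = NOT x5 must be 1, so x5 = 0.
t7 = t3 AND t6 must be 1, so both t3 = 1 and t6 = 1.
Enumerating the 32 input combinations, 4 give t8 = 1 and 28 give t8 = 0.

4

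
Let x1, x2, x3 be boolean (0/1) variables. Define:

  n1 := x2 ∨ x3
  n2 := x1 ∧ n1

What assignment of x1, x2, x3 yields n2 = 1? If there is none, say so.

x1=1, x2=1, x3=0

n2 = x1 ∧ n1 must be 1, so both x1 = 1 and n1 = 1.
n1 = x2 ∨ x3 must be 1, so at least one of x2, x3 is 1.
Check with x1=1, x2=1, x3=0:
n1 = x2 ∨ x3 = 1 ∨ 0 = 1
n2 = x1 ∧ n1 = 1 ∧ 1 = 1
So n2 = 1 as required.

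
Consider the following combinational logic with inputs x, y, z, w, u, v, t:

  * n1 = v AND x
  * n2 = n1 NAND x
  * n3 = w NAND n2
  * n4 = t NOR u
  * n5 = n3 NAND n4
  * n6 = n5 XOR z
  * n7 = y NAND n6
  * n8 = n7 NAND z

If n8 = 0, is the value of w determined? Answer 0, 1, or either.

either

Both values of w occur among assignments with n8 = 0:
  w=0: x=0, y=0, z=1, w=0, u=0, v=0, t=0
  w=1: x=0, y=0, z=1, w=1, u=0, v=0, t=0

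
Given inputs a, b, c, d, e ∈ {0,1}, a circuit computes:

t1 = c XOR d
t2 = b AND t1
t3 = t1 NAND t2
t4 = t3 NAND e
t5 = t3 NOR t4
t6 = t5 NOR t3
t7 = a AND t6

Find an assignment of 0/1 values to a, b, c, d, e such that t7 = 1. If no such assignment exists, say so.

a=1, b=1, c=1, d=0, e=1

t7 = a AND t6 must be 1, so both a = 1 and t6 = 1.
t6 = t5 NOR t3 must be 1, so both t5 = 0 and t3 = 0.
t5 = t3 NOR t4 must be 0, so at least one of t3, t4 is 1.
Check with a=1, b=1, c=1, d=0, e=1:
t1 = c XOR d = 1 XOR 0 = 1
t2 = b AND t1 = 1 AND 1 = 1
t3 = t1 NAND t2 = 1 NAND 1 = 0
t4 = t3 NAND e = 0 NAND 1 = 1
t5 = t3 NOR t4 = 0 NOR 1 = 0
t6 = t5 NOR t3 = 0 NOR 0 = 1
t7 = a AND t6 = 1 AND 1 = 1
So t7 = 1 as required.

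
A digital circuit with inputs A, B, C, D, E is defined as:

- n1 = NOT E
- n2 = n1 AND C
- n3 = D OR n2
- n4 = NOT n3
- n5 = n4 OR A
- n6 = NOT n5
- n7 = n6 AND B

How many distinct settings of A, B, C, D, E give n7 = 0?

n7 = n6 AND B must be 0, so at least one of n6, B is 0.
Enumerating the 32 input combinations, 27 give n7 = 0 and 5 give n7 = 1.

27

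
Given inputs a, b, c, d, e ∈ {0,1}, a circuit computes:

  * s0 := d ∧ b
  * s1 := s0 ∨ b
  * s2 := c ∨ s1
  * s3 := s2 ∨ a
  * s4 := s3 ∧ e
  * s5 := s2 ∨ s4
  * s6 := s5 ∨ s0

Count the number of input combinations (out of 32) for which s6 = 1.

s6 = s5 ∨ s0 must be 1, so at least one of s5, s0 is 1.
Enumerating the 32 input combinations, 26 give s6 = 1 and 6 give s6 = 0.

26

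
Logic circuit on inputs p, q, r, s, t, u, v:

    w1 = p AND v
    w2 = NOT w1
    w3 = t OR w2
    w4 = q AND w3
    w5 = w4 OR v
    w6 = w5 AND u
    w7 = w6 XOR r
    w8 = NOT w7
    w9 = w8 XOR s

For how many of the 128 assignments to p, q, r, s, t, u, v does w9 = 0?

w9 = w8 XOR s must be 0, so w8 and s are equal.
Enumerating the 128 input combinations, 64 give w9 = 0 and 64 give w9 = 1.

64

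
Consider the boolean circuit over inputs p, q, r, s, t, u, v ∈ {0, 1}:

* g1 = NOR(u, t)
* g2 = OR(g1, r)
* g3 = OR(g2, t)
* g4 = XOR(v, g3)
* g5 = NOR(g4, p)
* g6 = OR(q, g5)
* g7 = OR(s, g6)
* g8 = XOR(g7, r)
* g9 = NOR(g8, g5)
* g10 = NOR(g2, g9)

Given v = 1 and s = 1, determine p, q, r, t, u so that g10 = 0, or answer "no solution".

Check with v = 1 and s = 1 and p=0, q=0, r=1, t=0, u=0:
g1 = NOR(u, t) = NOR(0, 0) = 1
g2 = OR(g1, r) = OR(1, 1) = 1
g3 = OR(g2, t) = OR(1, 0) = 1
g4 = XOR(v, g3) = XOR(1, 1) = 0
g5 = NOR(g4, p) = NOR(0, 0) = 1
g6 = OR(q, g5) = OR(0, 1) = 1
g7 = OR(s, g6) = OR(1, 1) = 1
g8 = XOR(g7, r) = XOR(1, 1) = 0
g9 = NOR(g8, g5) = NOR(0, 1) = 0
g10 = NOR(g2, g9) = NOR(1, 0) = 0
So g10 = 0.

p=0 q=0 r=1 t=0 u=0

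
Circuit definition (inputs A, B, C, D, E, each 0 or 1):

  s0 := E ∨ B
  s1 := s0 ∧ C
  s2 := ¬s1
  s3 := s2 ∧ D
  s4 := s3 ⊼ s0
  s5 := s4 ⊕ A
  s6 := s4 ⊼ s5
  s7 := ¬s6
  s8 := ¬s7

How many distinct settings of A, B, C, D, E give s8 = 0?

13

s8 = ¬s7 must be 0, so s7 = 1.
s7 = ¬s6 must be 1, so s6 = 0.
s6 = s4 ⊼ s5 must be 0, so both s4 = 1 and s5 = 1.
Enumerating the 32 input combinations, 13 give s8 = 0 and 19 give s8 = 1.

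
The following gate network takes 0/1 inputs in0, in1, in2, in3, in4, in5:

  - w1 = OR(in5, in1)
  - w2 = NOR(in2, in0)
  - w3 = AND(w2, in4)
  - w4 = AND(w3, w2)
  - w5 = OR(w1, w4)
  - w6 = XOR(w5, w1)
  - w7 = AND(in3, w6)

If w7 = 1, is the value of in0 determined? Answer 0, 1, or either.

w7 = AND(in3, w6) must be 1, so both in3 = 1 and w6 = 1.
Every assignment with w7 = 1 has in0 = 0; there are 1 such assignment(s).
  in0=0, in1=0, in2=0, in3=1, in4=1, in5=0

0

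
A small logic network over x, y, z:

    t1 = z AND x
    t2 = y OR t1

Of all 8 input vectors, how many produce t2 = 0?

3

t2 = y OR t1 must be 0, so both y = 0 and t1 = 0.
t1 = z AND x must be 0, so at least one of z, x is 0.
Enumerating the 8 input combinations, 3 give t2 = 0 and 5 give t2 = 1.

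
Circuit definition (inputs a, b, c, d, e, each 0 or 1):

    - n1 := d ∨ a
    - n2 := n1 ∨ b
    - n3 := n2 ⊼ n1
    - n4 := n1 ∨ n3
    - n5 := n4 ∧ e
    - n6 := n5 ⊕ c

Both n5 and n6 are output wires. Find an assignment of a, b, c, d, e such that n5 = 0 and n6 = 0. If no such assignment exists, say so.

Check with a=1 b=1 c=0 d=0 e=0:
n1 = d ∨ a = 0 ∨ 1 = 1
n2 = n1 ∨ b = 1 ∨ 1 = 1
n3 = n2 ⊼ n1 = 1 ⊼ 1 = 0
n4 = n1 ∨ n3 = 1 ∨ 0 = 1
n5 = n4 ∧ e = 1 ∧ 0 = 0
n6 = n5 ⊕ c = 0 ⊕ 0 = 0
So n5 = 0 and n6 = 0.

a=1 b=1 c=0 d=0 e=0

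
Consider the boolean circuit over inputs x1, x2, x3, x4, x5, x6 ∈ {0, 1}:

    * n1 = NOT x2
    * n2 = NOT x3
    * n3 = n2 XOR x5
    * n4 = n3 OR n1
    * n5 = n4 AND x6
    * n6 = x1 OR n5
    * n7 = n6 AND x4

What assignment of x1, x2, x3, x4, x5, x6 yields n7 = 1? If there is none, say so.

x1=0, x2=0, x3=0, x4=1, x5=1, x6=1

Check with x1=0, x2=0, x3=0, x4=1, x5=1, x6=1:
n1 = NOT x2 = NOT 0 = 1
n2 = NOT x3 = NOT 0 = 1
n3 = n2 XOR x5 = 1 XOR 1 = 0
n4 = n3 OR n1 = 0 OR 1 = 1
n5 = n4 AND x6 = 1 AND 1 = 1
n6 = x1 OR n5 = 0 OR 1 = 1
n7 = n6 AND x4 = 1 AND 1 = 1
So n7 = 1 as required.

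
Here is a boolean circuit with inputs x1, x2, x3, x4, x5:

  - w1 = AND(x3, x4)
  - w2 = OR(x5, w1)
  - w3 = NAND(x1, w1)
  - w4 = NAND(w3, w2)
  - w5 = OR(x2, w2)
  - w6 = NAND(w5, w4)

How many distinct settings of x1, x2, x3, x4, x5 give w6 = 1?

w6 = NAND(w5, w4) must be 1, so at least one of w5, w4 is 0.
Enumerating the 32 input combinations, 22 give w6 = 1 and 10 give w6 = 0.

22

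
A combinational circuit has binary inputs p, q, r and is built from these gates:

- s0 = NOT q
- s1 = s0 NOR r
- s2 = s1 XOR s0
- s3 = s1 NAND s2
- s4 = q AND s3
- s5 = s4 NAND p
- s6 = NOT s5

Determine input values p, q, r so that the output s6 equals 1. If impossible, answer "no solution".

s6 = NOT s5 must be 1, so s5 = 0.
Check with p=1, q=1, r=1:
s0 = NOT q = NOT 1 = 0
s1 = s0 NOR r = 0 NOR 1 = 0
s2 = s1 XOR s0 = 0 XOR 0 = 0
s3 = s1 NAND s2 = 0 NAND 0 = 1
s4 = q AND s3 = 1 AND 1 = 1
s5 = s4 NAND p = 1 NAND 1 = 0
s6 = NOT s5 = NOT 0 = 1
So s6 = 1 as required.

p=1, q=1, r=1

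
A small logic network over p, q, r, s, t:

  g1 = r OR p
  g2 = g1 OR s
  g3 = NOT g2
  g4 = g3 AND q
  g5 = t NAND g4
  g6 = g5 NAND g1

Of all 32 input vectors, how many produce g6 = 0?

24

g6 = g5 NAND g1 must be 0, so both g5 = 1 and g1 = 1.
g5 = t NAND g4 must be 1, so at least one of t, g4 is 0.
Enumerating the 32 input combinations, 24 give g6 = 0 and 8 give g6 = 1.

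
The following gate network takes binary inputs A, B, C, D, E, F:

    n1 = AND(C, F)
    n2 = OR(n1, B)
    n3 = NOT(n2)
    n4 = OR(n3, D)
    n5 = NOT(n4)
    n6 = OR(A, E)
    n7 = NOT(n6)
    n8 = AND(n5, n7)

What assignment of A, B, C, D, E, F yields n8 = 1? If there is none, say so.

Check with A=0, B=1, C=0, D=0, E=0, F=1:
n1 = AND(C, F) = AND(0, 1) = 0
n2 = OR(n1, B) = OR(0, 1) = 1
n3 = NOT(n2) = NOT 1 = 0
n4 = OR(n3, D) = OR(0, 0) = 0
n5 = NOT(n4) = NOT 0 = 1
n6 = OR(A, E) = OR(0, 0) = 0
n7 = NOT(n6) = NOT 0 = 1
n8 = AND(n5, n7) = AND(1, 1) = 1
So n8 = 1 as required.

A=0, B=1, C=0, D=0, E=0, F=1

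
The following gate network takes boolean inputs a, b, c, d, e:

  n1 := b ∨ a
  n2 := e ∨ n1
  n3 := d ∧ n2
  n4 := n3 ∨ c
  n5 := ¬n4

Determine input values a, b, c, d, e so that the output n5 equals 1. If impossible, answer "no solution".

n5 = ¬n4 must be 1, so n4 = 0.
Check with a=0 b=1 c=0 d=0 e=1:
n1 = b ∨ a = 1 ∨ 0 = 1
n2 = e ∨ n1 = 1 ∨ 1 = 1
n3 = d ∧ n2 = 0 ∧ 1 = 0
n4 = n3 ∨ c = 0 ∨ 0 = 0
n5 = ¬n4 = ¬0 = 1
So n5 = 1 as required.

a=0 b=1 c=0 d=0 e=1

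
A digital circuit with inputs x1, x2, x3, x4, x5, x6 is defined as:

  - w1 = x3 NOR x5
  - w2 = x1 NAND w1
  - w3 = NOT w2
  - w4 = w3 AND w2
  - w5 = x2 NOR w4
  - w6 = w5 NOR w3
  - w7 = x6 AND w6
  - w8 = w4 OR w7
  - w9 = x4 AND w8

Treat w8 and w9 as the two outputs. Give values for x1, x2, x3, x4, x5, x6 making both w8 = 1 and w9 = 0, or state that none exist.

x1=0, x2=1, x3=1, x4=0, x5=1, x6=1

Check with x1=0, x2=1, x3=1, x4=0, x5=1, x6=1:
w1 = x3 NOR x5 = 1 NOR 1 = 0
w2 = x1 NAND w1 = 0 NAND 0 = 1
w3 = NOT w2 = NOT 1 = 0
w4 = w3 AND w2 = 0 AND 1 = 0
w5 = x2 NOR w4 = 1 NOR 0 = 0
w6 = w5 NOR w3 = 0 NOR 0 = 1
w7 = x6 AND w6 = 1 AND 1 = 1
w8 = w4 OR w7 = 0 OR 1 = 1
w9 = x4 AND w8 = 0 AND 1 = 0
So w8 = 1 and w9 = 0.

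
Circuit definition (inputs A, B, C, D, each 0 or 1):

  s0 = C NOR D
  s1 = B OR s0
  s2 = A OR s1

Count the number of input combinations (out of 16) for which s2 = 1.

13

s2 = A OR s1 must be 1, so at least one of A, s1 is 1.
Enumerating the 16 input combinations, 13 give s2 = 1 and 3 give s2 = 0.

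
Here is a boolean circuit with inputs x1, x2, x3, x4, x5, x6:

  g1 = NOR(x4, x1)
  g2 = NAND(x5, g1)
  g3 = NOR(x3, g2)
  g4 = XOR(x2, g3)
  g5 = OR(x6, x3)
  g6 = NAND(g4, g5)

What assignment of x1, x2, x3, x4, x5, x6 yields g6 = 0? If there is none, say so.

x1=0 x2=1 x3=0 x4=1 x5=0 x6=1

g6 = NAND(g4, g5) must be 0, so both g4 = 1 and g5 = 1.
g4 = XOR(x2, g3) must be 1, so x2 and g3 differ.
Check with x1=0 x2=1 x3=0 x4=1 x5=0 x6=1:
g1 = NOR(x4, x1) = NOR(1, 0) = 0
g2 = NAND(x5, g1) = NAND(0, 0) = 1
g3 = NOR(x3, g2) = NOR(0, 1) = 0
g4 = XOR(x2, g3) = XOR(1, 0) = 1
g5 = OR(x6, x3) = OR(1, 0) = 1
g6 = NAND(g4, g5) = NAND(1, 1) = 0
So g6 = 0 as required.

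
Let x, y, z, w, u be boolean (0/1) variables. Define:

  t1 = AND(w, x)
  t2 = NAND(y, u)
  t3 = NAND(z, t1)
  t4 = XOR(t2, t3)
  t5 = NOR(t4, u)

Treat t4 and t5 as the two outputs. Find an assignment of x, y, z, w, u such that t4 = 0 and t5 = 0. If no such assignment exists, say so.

x=0, y=0, z=1, w=0, u=1

Check with x=0, y=0, z=1, w=0, u=1:
t1 = AND(w, x) = AND(0, 0) = 0
t2 = NAND(y, u) = NAND(0, 1) = 1
t3 = NAND(z, t1) = NAND(1, 0) = 1
t4 = XOR(t2, t3) = XOR(1, 1) = 0
t5 = NOR(t4, u) = NOR(0, 1) = 0
So t4 = 0 and t5 = 0.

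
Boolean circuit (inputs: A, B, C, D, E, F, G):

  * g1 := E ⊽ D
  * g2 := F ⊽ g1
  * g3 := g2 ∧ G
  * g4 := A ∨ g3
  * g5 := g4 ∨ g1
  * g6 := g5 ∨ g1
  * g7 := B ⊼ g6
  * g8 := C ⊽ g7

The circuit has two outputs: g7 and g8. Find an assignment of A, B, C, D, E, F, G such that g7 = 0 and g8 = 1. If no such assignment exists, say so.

A=0, B=1, C=0, D=0, E=0, F=1, G=1

Check with A=0, B=1, C=0, D=0, E=0, F=1, G=1:
g1 = E ⊽ D = 0 ⊽ 0 = 1
g2 = F ⊽ g1 = 1 ⊽ 1 = 0
g3 = g2 ∧ G = 0 ∧ 1 = 0
g4 = A ∨ g3 = 0 ∨ 0 = 0
g5 = g4 ∨ g1 = 0 ∨ 1 = 1
g6 = g5 ∨ g1 = 1 ∨ 1 = 1
g7 = B ⊼ g6 = 1 ⊼ 1 = 0
g8 = C ⊽ g7 = 0 ⊽ 0 = 1
So g7 = 0 and g8 = 1.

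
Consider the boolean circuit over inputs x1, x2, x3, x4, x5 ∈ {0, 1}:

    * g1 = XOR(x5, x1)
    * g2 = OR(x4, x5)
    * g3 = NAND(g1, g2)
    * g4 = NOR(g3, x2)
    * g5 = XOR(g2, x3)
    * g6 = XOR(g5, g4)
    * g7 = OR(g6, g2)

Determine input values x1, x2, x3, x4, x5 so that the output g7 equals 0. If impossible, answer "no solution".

x1=0 x2=0 x3=0 x4=0 x5=0

g7 = OR(g6, g2) must be 0, so both g6 = 0 and g2 = 0.
g6 = XOR(g5, g4) must be 0, so g5 and g4 are equal.
g2 = OR(x4, x5) must be 0, so both x4 = 0 and x5 = 0.
Check with x1=0 x2=0 x3=0 x4=0 x5=0:
g1 = XOR(x5, x1) = XOR(0, 0) = 0
g2 = OR(x4, x5) = OR(0, 0) = 0
g3 = NAND(g1, g2) = NAND(0, 0) = 1
g4 = NOR(g3, x2) = NOR(1, 0) = 0
g5 = XOR(g2, x3) = XOR(0, 0) = 0
g6 = XOR(g5, g4) = XOR(0, 0) = 0
g7 = OR(g6, g2) = OR(0, 0) = 0
So g7 = 0 as required.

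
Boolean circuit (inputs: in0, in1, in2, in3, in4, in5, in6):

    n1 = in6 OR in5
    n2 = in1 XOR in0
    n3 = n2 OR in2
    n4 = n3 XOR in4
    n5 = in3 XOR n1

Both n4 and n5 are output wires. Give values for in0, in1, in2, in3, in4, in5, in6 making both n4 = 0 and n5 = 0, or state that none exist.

Check with in0=1, in1=1, in2=0, in3=0, in4=0, in5=0, in6=0:
n1 = in6 OR in5 = 0 OR 0 = 0
n2 = in1 XOR in0 = 1 XOR 1 = 0
n3 = n2 OR in2 = 0 OR 0 = 0
n4 = n3 XOR in4 = 0 XOR 0 = 0
n5 = in3 XOR n1 = 0 XOR 0 = 0
So n4 = 0 and n5 = 0.

in0=1, in1=1, in2=0, in3=0, in4=0, in5=0, in6=0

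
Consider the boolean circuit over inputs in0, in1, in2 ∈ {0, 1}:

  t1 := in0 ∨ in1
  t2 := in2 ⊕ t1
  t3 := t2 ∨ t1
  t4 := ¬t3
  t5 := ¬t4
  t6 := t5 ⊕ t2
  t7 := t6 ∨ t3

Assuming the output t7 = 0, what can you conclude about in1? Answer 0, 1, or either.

t7 = t6 ∨ t3 must be 0, so both t6 = 0 and t3 = 0.
t6 = t5 ⊕ t2 must be 0, so t5 and t2 are equal.
t3 = t2 ∨ t1 must be 0, so both t2 = 0 and t1 = 0.
Every assignment with t7 = 0 has in1 = 0; there are 1 such assignment(s).
  in0=0, in1=0, in2=0

0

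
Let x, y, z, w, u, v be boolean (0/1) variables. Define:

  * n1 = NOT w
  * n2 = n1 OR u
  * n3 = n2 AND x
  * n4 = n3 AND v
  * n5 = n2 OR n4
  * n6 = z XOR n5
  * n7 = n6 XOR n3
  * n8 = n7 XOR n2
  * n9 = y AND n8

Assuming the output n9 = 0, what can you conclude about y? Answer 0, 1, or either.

Both values of y occur among assignments with n9 = 0:
  y=0: x=0, y=0, z=0, w=0, u=0, v=0
  y=1: x=0, y=1, z=0, w=0, u=0, v=0

either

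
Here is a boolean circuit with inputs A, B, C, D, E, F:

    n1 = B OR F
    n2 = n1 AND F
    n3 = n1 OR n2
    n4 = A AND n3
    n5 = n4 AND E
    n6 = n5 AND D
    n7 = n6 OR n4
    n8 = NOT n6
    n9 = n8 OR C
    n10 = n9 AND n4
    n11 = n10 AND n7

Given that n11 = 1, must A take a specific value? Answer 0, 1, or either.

n11 = n10 AND n7 must be 1, so both n10 = 1 and n7 = 1.
n10 = n9 AND n4 must be 1, so both n9 = 1 and n4 = 1.
Every assignment with n11 = 1 has A = 1; there are 21 such assignment(s).

1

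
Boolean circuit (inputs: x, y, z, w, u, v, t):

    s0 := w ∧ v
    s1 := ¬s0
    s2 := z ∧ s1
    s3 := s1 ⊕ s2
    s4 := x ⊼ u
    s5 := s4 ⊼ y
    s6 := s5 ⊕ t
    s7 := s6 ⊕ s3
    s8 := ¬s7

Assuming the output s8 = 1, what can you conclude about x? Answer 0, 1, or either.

either

Both values of x occur among assignments with s8 = 1:
  x=0: x=0, y=0, z=0, w=0, u=0, v=0, t=0
  x=1: x=1, y=0, z=0, w=0, u=0, v=0, t=0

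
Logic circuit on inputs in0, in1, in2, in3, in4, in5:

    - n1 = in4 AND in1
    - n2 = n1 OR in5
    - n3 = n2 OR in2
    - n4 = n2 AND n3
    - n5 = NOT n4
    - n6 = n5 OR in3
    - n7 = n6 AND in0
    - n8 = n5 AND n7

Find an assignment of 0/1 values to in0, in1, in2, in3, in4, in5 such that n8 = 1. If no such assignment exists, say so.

Check with in0=1, in1=0, in2=0, in3=1, in4=0, in5=0:
n1 = in4 AND in1 = 0 AND 0 = 0
n2 = n1 OR in5 = 0 OR 0 = 0
n3 = n2 OR in2 = 0 OR 0 = 0
n4 = n2 AND n3 = 0 AND 0 = 0
n5 = NOT n4 = NOT 0 = 1
n6 = n5 OR in3 = 1 OR 1 = 1
n7 = n6 AND in0 = 1 AND 1 = 1
n8 = n5 AND n7 = 1 AND 1 = 1
So n8 = 1 as required.

in0=1, in1=0, in2=0, in3=1, in4=0, in5=0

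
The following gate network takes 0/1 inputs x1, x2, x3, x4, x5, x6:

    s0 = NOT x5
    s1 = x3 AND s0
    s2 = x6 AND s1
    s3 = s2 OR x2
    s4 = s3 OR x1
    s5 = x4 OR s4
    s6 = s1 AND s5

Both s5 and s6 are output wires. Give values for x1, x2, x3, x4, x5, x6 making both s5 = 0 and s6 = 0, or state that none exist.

Check with x1=0, x2=0, x3=1, x4=0, x5=1, x6=0:
s0 = NOT x5 = NOT 1 = 0
s1 = x3 AND s0 = 1 AND 0 = 0
s2 = x6 AND s1 = 0 AND 0 = 0
s3 = s2 OR x2 = 0 OR 0 = 0
s4 = s3 OR x1 = 0 OR 0 = 0
s5 = x4 OR s4 = 0 OR 0 = 0
s6 = s1 AND s5 = 0 AND 0 = 0
So s5 = 0 and s6 = 0.

x1=0, x2=0, x3=1, x4=0, x5=1, x6=0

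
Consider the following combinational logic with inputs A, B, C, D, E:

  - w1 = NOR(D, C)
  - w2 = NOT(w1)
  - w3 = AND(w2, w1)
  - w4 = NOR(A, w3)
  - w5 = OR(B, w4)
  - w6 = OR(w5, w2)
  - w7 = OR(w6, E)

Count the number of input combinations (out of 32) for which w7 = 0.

w7 = OR(w6, E) must be 0, so both w6 = 0 and E = 0.
Satisfying assignments:
  A=1, B=0, C=0, D=0, E=0

1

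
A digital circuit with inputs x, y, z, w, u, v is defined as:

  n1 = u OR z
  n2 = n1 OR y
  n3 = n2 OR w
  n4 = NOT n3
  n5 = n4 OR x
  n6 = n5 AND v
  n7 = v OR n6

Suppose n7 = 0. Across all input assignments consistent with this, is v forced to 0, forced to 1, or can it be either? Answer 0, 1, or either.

n7 = v OR n6 must be 0, so both v = 0 and n6 = 0.
n6 = n5 AND v must be 0, so at least one of n5, v is 0.
Every assignment with n7 = 0 has v = 0; there are 32 such assignment(s).

0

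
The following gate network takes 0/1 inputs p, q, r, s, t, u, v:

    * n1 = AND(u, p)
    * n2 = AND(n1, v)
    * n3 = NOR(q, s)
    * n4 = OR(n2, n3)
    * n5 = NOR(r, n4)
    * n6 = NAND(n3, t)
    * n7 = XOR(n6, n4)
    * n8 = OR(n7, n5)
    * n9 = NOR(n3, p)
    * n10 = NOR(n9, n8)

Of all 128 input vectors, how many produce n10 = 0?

100

n10 = NOR(n9, n8) must be 0, so at least one of n9, n8 is 1.
Enumerating the 128 input combinations, 100 give n10 = 0 and 28 give n10 = 1.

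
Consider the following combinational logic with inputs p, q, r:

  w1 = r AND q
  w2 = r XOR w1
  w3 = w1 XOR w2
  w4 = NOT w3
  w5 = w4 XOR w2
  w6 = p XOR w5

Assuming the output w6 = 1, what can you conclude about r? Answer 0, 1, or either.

either

Both values of r occur among assignments with w6 = 1:
  r=0: p=0, q=0, r=0
  r=1: p=0, q=0, r=1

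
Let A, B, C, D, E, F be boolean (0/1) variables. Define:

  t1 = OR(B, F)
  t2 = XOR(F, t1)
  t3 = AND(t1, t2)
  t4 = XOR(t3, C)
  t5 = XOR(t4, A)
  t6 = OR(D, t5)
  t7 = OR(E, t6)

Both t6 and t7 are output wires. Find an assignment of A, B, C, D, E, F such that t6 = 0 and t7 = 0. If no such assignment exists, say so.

A=1, B=1, C=1, D=0, E=0, F=1

Check with A=1, B=1, C=1, D=0, E=0, F=1:
t1 = OR(B, F) = OR(1, 1) = 1
t2 = XOR(F, t1) = XOR(1, 1) = 0
t3 = AND(t1, t2) = AND(1, 0) = 0
t4 = XOR(t3, C) = XOR(0, 1) = 1
t5 = XOR(t4, A) = XOR(1, 1) = 0
t6 = OR(D, t5) = OR(0, 0) = 0
t7 = OR(E, t6) = OR(0, 0) = 0
So t6 = 0 and t7 = 0.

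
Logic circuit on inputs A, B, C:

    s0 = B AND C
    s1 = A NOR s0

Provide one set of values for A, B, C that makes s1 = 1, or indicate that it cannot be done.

s1 = A NOR s0 must be 1, so both A = 0 and s0 = 0.
s0 = B AND C must be 0, so at least one of B, C is 0.
Check with A=0, B=1, C=0:
s0 = B AND C = 1 AND 0 = 0
s1 = A NOR s0 = 0 NOR 0 = 1
So s1 = 1 as required.

A=0, B=1, C=0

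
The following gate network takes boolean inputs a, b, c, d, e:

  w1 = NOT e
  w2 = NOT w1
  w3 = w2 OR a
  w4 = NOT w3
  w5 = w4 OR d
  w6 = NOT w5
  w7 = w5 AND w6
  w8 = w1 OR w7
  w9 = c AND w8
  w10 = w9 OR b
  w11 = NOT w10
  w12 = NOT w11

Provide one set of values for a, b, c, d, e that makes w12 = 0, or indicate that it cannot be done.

Check with a=0 b=0 c=0 d=1 e=1:
w1 = NOT e = NOT 1 = 0
w2 = NOT w1 = NOT 0 = 1
w3 = w2 OR a = 1 OR 0 = 1
w4 = NOT w3 = NOT 1 = 0
w5 = w4 OR d = 0 OR 1 = 1
w6 = NOT w5 = NOT 1 = 0
w7 = w5 AND w6 = 1 AND 0 = 0
w8 = w1 OR w7 = 0 OR 0 = 0
w9 = c AND w8 = 0 AND 0 = 0
w10 = w9 OR b = 0 OR 0 = 0
w11 = NOT w10 = NOT 0 = 1
w12 = NOT w11 = NOT 1 = 0
So w12 = 0 as required.

a=0 b=0 c=0 d=1 e=1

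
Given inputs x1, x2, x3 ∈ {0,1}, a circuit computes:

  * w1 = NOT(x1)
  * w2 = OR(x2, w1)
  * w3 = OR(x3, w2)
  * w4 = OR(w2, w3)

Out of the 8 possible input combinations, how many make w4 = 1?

7

w4 = OR(w2, w3) must be 1, so at least one of w2, w3 is 1.
Enumerating the 8 input combinations, 7 give w4 = 1 and 1 give w4 = 0.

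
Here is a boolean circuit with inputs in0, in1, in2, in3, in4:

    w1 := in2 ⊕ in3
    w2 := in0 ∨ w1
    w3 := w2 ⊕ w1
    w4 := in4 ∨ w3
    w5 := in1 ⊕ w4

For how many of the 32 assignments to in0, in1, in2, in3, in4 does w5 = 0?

w5 = in1 ⊕ w4 must be 0, so in1 and w4 are equal.
Enumerating the 32 input combinations, 16 give w5 = 0 and 16 give w5 = 1.

16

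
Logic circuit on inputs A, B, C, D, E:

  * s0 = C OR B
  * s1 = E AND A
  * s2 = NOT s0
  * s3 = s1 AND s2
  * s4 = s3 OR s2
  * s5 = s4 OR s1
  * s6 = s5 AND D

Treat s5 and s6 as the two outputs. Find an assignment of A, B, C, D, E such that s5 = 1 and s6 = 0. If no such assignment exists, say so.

Check with A=0, B=0, C=0, D=0, E=1:
s0 = C OR B = 0 OR 0 = 0
s1 = E AND A = 1 AND 0 = 0
s2 = NOT s0 = NOT 0 = 1
s3 = s1 AND s2 = 0 AND 1 = 0
s4 = s3 OR s2 = 0 OR 1 = 1
s5 = s4 OR s1 = 1 OR 0 = 1
s6 = s5 AND D = 1 AND 0 = 0
So s5 = 1 and s6 = 0.

A=0, B=0, C=0, D=0, E=1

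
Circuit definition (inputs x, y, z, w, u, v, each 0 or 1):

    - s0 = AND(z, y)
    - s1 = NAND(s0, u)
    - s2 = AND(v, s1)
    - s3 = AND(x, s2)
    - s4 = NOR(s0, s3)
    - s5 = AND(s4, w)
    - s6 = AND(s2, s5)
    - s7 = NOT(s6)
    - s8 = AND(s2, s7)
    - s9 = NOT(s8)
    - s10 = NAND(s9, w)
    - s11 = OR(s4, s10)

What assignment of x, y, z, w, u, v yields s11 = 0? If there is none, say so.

s11 = OR(s4, s10) must be 0, so both s4 = 0 and s10 = 0.
Check with x=0 y=1 z=1 w=1 u=1 v=1:
s0 = AND(z, y) = AND(1, 1) = 1
s1 = NAND(s0, u) = NAND(1, 1) = 0
s2 = AND(v, s1) = AND(1, 0) = 0
s3 = AND(x, s2) = AND(0, 0) = 0
s4 = NOR(s0, s3) = NOR(1, 0) = 0
s5 = AND(s4, w) = AND(0, 1) = 0
s6 = AND(s2, s5) = AND(0, 0) = 0
s7 = NOT(s6) = NOT 0 = 1
s8 = AND(s2, s7) = AND(0, 1) = 0
s9 = NOT(s8) = NOT 0 = 1
s10 = NAND(s9, w) = NAND(1, 1) = 0
s11 = OR(s4, s10) = OR(0, 0) = 0
So s11 = 0 as required.

x=0 y=1 z=1 w=1 u=1 v=1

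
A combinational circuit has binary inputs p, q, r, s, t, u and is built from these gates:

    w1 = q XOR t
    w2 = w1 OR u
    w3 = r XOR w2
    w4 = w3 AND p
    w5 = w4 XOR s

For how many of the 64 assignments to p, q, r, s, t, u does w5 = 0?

32

w5 = w4 XOR s must be 0, so w4 and s are equal.
Enumerating the 64 input combinations, 32 give w5 = 0 and 32 give w5 = 1.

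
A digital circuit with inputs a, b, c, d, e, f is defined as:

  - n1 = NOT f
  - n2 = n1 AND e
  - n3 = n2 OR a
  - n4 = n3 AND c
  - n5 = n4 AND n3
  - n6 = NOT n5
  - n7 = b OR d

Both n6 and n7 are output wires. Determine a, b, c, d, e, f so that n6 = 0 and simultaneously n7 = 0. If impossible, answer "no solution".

a=1 b=0 c=1 d=0 e=1 f=0

Check with a=1 b=0 c=1 d=0 e=1 f=0:
n1 = NOT f = NOT 0 = 1
n2 = n1 AND e = 1 AND 1 = 1
n3 = n2 OR a = 1 OR 1 = 1
n4 = n3 AND c = 1 AND 1 = 1
n5 = n4 AND n3 = 1 AND 1 = 1
n6 = NOT n5 = NOT 1 = 0
n7 = b OR d = 0 OR 0 = 0
So n6 = 0 and n7 = 0.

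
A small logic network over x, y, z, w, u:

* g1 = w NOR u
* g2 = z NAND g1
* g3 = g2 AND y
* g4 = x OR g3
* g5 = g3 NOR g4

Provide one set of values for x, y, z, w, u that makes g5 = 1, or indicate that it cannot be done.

g5 = g3 NOR g4 must be 1, so both g3 = 0 and g4 = 0.
g3 = g2 AND y must be 0, so at least one of g2, y is 0.
g4 = x OR g3 must be 0, so both x = 0 and g3 = 0.
Check with x=0, y=1, z=1, w=0, u=0:
g1 = w NOR u = 0 NOR 0 = 1
g2 = z NAND g1 = 1 NAND 1 = 0
g3 = g2 AND y = 0 AND 1 = 0
g4 = x OR g3 = 0 OR 0 = 0
g5 = g3 NOR g4 = 0 NOR 0 = 1
So g5 = 1 as required.

x=0, y=1, z=1, w=0, u=0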